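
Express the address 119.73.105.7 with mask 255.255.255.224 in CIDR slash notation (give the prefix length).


Binary: 11111111.11111111.11111111.11100000
Count leading 1s
Prefix: /27


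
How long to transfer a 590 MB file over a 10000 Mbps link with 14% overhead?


Effective throughput = 10000 * (1 - 14/100) = 8600 Mbps
File size in Mb = 590 * 8 = 4720 Mb
Time = 4720 / 8600
Time = 0.5488 seconds


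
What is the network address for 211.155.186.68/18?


IP:   11010011.10011011.10111010.01000100
Mask: 11111111.11111111.11000000.00000000
AND operation:
Net:  11010011.10011011.10000000.00000000
Network: 211.155.128.0/18


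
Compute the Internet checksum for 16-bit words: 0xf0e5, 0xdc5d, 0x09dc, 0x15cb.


Sum all words (with carry folding):
+ 0xf0e5 = 0xf0e5
+ 0xdc5d = 0xcd43
+ 0x09dc = 0xd71f
+ 0x15cb = 0xecea
One's complement: ~0xecea
Checksum = 0x1315


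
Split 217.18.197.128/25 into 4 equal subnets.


New prefix = 25 + 2 = 27
Each subnet has 32 addresses
  217.18.197.128/27
  217.18.197.160/27
  217.18.197.192/27
  217.18.197.224/27
Subnets: 217.18.197.128/27, 217.18.197.160/27, 217.18.197.192/27, 217.18.197.224/27


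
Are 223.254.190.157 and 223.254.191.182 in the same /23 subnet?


Mask: 255.255.254.0
223.254.190.157 AND mask = 223.254.190.0
223.254.191.182 AND mask = 223.254.190.0
Yes, same subnet (223.254.190.0)


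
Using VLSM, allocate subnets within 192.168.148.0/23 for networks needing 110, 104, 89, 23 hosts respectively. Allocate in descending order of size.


110 hosts -> /25 (126 usable): 192.168.148.0/25
104 hosts -> /25 (126 usable): 192.168.148.128/25
89 hosts -> /25 (126 usable): 192.168.149.0/25
23 hosts -> /27 (30 usable): 192.168.149.128/27
Allocation: 192.168.148.0/25 (110 hosts, 126 usable); 192.168.148.128/25 (104 hosts, 126 usable); 192.168.149.0/25 (89 hosts, 126 usable); 192.168.149.128/27 (23 hosts, 30 usable)


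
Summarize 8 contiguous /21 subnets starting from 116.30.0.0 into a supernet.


Original prefix: /21
Number of subnets: 8 = 2^3
New prefix = 21 - 3 = 18
Supernet: 116.30.0.0/18


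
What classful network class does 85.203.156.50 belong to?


First octet: 85
Binary: 01010101
0xxxxxxx -> Class A (1-126)
Class A, default mask 255.0.0.0 (/8)


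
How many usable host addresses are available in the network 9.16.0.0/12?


Host bits = 32 - 12 = 20
Total addresses = 2^20 = 1048576
Usable = total - 2 (network and broadcast)
Usable hosts: 1048574


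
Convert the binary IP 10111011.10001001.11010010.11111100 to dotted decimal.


10111011 = 187
10001001 = 137
11010010 = 210
11111100 = 252
IP: 187.137.210.252


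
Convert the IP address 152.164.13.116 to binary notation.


152 = 10011000
164 = 10100100
13 = 00001101
116 = 01110100
Binary: 10011000.10100100.00001101.01110100


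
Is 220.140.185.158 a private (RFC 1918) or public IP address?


RFC 1918 private ranges:
  10.0.0.0/8 (10.0.0.0 - 10.255.255.255)
  172.16.0.0/12 (172.16.0.0 - 172.31.255.255)
  192.168.0.0/16 (192.168.0.0 - 192.168.255.255)
Public (not in any RFC 1918 range)


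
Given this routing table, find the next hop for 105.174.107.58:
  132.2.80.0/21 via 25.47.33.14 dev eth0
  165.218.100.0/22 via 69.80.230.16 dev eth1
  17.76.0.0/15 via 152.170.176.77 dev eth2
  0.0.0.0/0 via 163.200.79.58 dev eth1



Longest prefix match for 105.174.107.58:
  /21 132.2.80.0: no
  /22 165.218.100.0: no
  /15 17.76.0.0: no
  /0 0.0.0.0: MATCH
Selected: next-hop 163.200.79.58 via eth1 (matched /0)


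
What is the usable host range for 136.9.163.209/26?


Network: 136.9.163.192
Broadcast: 136.9.163.255
First usable = network + 1
Last usable = broadcast - 1
Range: 136.9.163.193 to 136.9.163.254


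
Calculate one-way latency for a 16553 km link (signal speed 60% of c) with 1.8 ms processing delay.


Speed = 0.6 * 3e5 km/s = 180000 km/s
Propagation delay = 16553 / 180000 = 0.092 s = 91.9611 ms
Processing delay = 1.8 ms
Total one-way latency = 93.7611 ms


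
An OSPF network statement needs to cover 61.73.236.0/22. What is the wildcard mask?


Subnet mask: 255.255.252.0
Wildcard = 255.255.255.255 - subnet mask
255 - 255 = 0
255 - 255 = 0
255 - 252 = 3
255 - 0 = 255
Wildcard: 0.0.3.255


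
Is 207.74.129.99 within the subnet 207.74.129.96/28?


Subnet network: 207.74.129.96
Test IP AND mask: 207.74.129.96
Yes, 207.74.129.99 is in 207.74.129.96/28


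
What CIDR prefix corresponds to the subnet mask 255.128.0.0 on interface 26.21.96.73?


Binary: 11111111.10000000.00000000.00000000
Count leading 1s
Prefix: /9


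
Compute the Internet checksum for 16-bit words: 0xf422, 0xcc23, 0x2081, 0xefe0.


Sum all words (with carry folding):
+ 0xf422 = 0xf422
+ 0xcc23 = 0xc046
+ 0x2081 = 0xe0c7
+ 0xefe0 = 0xd0a8
One's complement: ~0xd0a8
Checksum = 0x2f57


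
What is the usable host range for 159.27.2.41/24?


Network: 159.27.2.0
Broadcast: 159.27.2.255
First usable = network + 1
Last usable = broadcast - 1
Range: 159.27.2.1 to 159.27.2.254


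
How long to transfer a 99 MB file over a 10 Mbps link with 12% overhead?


Effective throughput = 10 * (1 - 12/100) = 8.8 Mbps
File size in Mb = 99 * 8 = 792 Mb
Time = 792 / 8.8
Time = 90.0 seconds


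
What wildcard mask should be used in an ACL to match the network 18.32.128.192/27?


Subnet mask: 255.255.255.224
Wildcard = 255.255.255.255 - subnet mask
255 - 255 = 0
255 - 255 = 0
255 - 255 = 0
255 - 224 = 31
Wildcard: 0.0.0.31


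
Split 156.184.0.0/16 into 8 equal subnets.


New prefix = 16 + 3 = 19
Each subnet has 8192 addresses
  156.184.0.0/19
  156.184.32.0/19
  156.184.64.0/19
  156.184.96.0/19
  156.184.128.0/19
  156.184.160.0/19
  156.184.192.0/19
  156.184.224.0/19
Subnets: 156.184.0.0/19, 156.184.32.0/19, 156.184.64.0/19, 156.184.96.0/19, 156.184.128.0/19, 156.184.160.0/19, 156.184.192.0/19, 156.184.224.0/19


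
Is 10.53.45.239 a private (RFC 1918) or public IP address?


RFC 1918 private ranges:
  10.0.0.0/8 (10.0.0.0 - 10.255.255.255)
  172.16.0.0/12 (172.16.0.0 - 172.31.255.255)
  192.168.0.0/16 (192.168.0.0 - 192.168.255.255)
Private (in 10.0.0.0/8)


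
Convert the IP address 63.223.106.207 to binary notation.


63 = 00111111
223 = 11011111
106 = 01101010
207 = 11001111
Binary: 00111111.11011111.01101010.11001111


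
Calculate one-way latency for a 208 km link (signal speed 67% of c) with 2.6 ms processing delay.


Speed = 0.67 * 3e5 km/s = 201000 km/s
Propagation delay = 208 / 201000 = 0.001 s = 1.0348 ms
Processing delay = 2.6 ms
Total one-way latency = 3.6348 ms


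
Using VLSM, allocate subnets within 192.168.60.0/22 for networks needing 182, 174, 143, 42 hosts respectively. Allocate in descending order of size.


182 hosts -> /24 (254 usable): 192.168.60.0/24
174 hosts -> /24 (254 usable): 192.168.61.0/24
143 hosts -> /24 (254 usable): 192.168.62.0/24
42 hosts -> /26 (62 usable): 192.168.63.0/26
Allocation: 192.168.60.0/24 (182 hosts, 254 usable); 192.168.61.0/24 (174 hosts, 254 usable); 192.168.62.0/24 (143 hosts, 254 usable); 192.168.63.0/26 (42 hosts, 62 usable)


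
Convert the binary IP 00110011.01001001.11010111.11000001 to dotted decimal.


00110011 = 51
01001001 = 73
11010111 = 215
11000001 = 193
IP: 51.73.215.193


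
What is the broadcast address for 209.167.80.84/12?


Network: 209.160.0.0/12
Host bits = 20
Set all host bits to 1:
Broadcast: 209.175.255.255


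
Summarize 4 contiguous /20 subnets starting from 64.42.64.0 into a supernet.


Original prefix: /20
Number of subnets: 4 = 2^2
New prefix = 20 - 2 = 18
Supernet: 64.42.64.0/18


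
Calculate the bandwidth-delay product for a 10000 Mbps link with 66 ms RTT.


BDP = bandwidth * RTT
= 10000 Mbps * 66 ms
= 10000 * 1e6 * 66 / 1000 bits
= 660000000 bits
= 82500000 bytes
= 80566.4062 KB
BDP = 660000000 bits (82500000 bytes)


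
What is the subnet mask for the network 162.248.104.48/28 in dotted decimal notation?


/28 means 28 network bits, 4 host bits
Binary: 11111111111111111111111111110000
Mask: 255.255.255.240


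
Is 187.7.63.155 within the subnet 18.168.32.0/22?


Subnet network: 18.168.32.0
Test IP AND mask: 187.7.60.0
No, 187.7.63.155 is not in 18.168.32.0/22


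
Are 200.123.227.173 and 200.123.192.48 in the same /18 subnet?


Mask: 255.255.192.0
200.123.227.173 AND mask = 200.123.192.0
200.123.192.48 AND mask = 200.123.192.0
Yes, same subnet (200.123.192.0)


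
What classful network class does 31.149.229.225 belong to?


First octet: 31
Binary: 00011111
0xxxxxxx -> Class A (1-126)
Class A, default mask 255.0.0.0 (/8)


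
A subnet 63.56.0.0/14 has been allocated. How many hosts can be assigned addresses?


Host bits = 32 - 14 = 18
Total addresses = 2^18 = 262144
Usable = total - 2 (network and broadcast)
Usable hosts: 262142


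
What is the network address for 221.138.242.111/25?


IP:   11011101.10001010.11110010.01101111
Mask: 11111111.11111111.11111111.10000000
AND operation:
Net:  11011101.10001010.11110010.00000000
Network: 221.138.242.0/25


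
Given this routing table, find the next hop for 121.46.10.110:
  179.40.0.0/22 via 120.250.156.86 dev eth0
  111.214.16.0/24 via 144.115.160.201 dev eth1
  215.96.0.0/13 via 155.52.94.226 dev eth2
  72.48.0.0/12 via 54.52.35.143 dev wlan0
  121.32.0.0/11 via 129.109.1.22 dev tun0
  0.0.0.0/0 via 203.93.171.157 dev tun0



Longest prefix match for 121.46.10.110:
  /22 179.40.0.0: no
  /24 111.214.16.0: no
  /13 215.96.0.0: no
  /12 72.48.0.0: no
  /11 121.32.0.0: MATCH
  /0 0.0.0.0: MATCH
Selected: next-hop 129.109.1.22 via tun0 (matched /11)


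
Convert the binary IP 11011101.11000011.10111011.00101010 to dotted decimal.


11011101 = 221
11000011 = 195
10111011 = 187
00101010 = 42
IP: 221.195.187.42


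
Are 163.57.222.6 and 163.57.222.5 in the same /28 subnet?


Mask: 255.255.255.240
163.57.222.6 AND mask = 163.57.222.0
163.57.222.5 AND mask = 163.57.222.0
Yes, same subnet (163.57.222.0)


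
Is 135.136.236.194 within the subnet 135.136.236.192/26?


Subnet network: 135.136.236.192
Test IP AND mask: 135.136.236.192
Yes, 135.136.236.194 is in 135.136.236.192/26


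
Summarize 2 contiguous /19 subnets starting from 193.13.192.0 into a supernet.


Original prefix: /19
Number of subnets: 2 = 2^1
New prefix = 19 - 1 = 18
Supernet: 193.13.192.0/18


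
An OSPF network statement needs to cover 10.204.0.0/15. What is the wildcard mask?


Subnet mask: 255.254.0.0
Wildcard = 255.255.255.255 - subnet mask
255 - 255 = 0
255 - 254 = 1
255 - 0 = 255
255 - 0 = 255
Wildcard: 0.1.255.255


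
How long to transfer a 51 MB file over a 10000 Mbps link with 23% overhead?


Effective throughput = 10000 * (1 - 23/100) = 7700 Mbps
File size in Mb = 51 * 8 = 408 Mb
Time = 408 / 7700
Time = 0.053 seconds


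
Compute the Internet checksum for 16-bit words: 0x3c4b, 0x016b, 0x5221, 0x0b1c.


Sum all words (with carry folding):
+ 0x3c4b = 0x3c4b
+ 0x016b = 0x3db6
+ 0x5221 = 0x8fd7
+ 0x0b1c = 0x9af3
One's complement: ~0x9af3
Checksum = 0x650c


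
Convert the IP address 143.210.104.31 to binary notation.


143 = 10001111
210 = 11010010
104 = 01101000
31 = 00011111
Binary: 10001111.11010010.01101000.00011111


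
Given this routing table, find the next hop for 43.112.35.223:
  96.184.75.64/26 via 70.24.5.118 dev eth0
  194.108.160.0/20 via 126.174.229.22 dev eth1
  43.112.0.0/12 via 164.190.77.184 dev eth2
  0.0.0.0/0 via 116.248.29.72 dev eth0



Longest prefix match for 43.112.35.223:
  /26 96.184.75.64: no
  /20 194.108.160.0: no
  /12 43.112.0.0: MATCH
  /0 0.0.0.0: MATCH
Selected: next-hop 164.190.77.184 via eth2 (matched /12)


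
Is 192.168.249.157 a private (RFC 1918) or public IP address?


RFC 1918 private ranges:
  10.0.0.0/8 (10.0.0.0 - 10.255.255.255)
  172.16.0.0/12 (172.16.0.0 - 172.31.255.255)
  192.168.0.0/16 (192.168.0.0 - 192.168.255.255)
Private (in 192.168.0.0/16)


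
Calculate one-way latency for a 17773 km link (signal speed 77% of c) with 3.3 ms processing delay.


Speed = 0.77 * 3e5 km/s = 231000 km/s
Propagation delay = 17773 / 231000 = 0.0769 s = 76.9394 ms
Processing delay = 3.3 ms
Total one-way latency = 80.2394 ms


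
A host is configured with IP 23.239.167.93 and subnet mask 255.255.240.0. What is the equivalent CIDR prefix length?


Binary: 11111111.11111111.11110000.00000000
Count leading 1s
Prefix: /20


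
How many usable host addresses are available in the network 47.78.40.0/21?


Host bits = 32 - 21 = 11
Total addresses = 2^11 = 2048
Usable = total - 2 (network and broadcast)
Usable hosts: 2046


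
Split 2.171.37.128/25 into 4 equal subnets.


New prefix = 25 + 2 = 27
Each subnet has 32 addresses
  2.171.37.128/27
  2.171.37.160/27
  2.171.37.192/27
  2.171.37.224/27
Subnets: 2.171.37.128/27, 2.171.37.160/27, 2.171.37.192/27, 2.171.37.224/27


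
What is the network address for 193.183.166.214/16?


IP:   11000001.10110111.10100110.11010110
Mask: 11111111.11111111.00000000.00000000
AND operation:
Net:  11000001.10110111.00000000.00000000
Network: 193.183.0.0/16


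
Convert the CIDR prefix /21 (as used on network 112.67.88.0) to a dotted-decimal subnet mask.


/21 means 21 network bits, 11 host bits
Binary: 11111111111111111111100000000000
Mask: 255.255.248.0


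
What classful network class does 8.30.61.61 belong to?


First octet: 8
Binary: 00001000
0xxxxxxx -> Class A (1-126)
Class A, default mask 255.0.0.0 (/8)


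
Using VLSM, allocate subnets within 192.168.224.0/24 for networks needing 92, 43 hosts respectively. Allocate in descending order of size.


92 hosts -> /25 (126 usable): 192.168.224.0/25
43 hosts -> /26 (62 usable): 192.168.224.128/26
Allocation: 192.168.224.0/25 (92 hosts, 126 usable); 192.168.224.128/26 (43 hosts, 62 usable)


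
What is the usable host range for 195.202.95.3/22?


Network: 195.202.92.0
Broadcast: 195.202.95.255
First usable = network + 1
Last usable = broadcast - 1
Range: 195.202.92.1 to 195.202.95.254


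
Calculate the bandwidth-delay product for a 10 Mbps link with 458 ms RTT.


BDP = bandwidth * RTT
= 10 Mbps * 458 ms
= 10 * 1e6 * 458 / 1000 bits
= 4580000 bits
= 572500 bytes
= 559.082 KB
BDP = 4580000 bits (572500 bytes)


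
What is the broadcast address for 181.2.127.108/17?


Network: 181.2.0.0/17
Host bits = 15
Set all host bits to 1:
Broadcast: 181.2.127.255


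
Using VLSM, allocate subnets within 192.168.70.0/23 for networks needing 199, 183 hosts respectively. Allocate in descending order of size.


199 hosts -> /24 (254 usable): 192.168.70.0/24
183 hosts -> /24 (254 usable): 192.168.71.0/24
Allocation: 192.168.70.0/24 (199 hosts, 254 usable); 192.168.71.0/24 (183 hosts, 254 usable)


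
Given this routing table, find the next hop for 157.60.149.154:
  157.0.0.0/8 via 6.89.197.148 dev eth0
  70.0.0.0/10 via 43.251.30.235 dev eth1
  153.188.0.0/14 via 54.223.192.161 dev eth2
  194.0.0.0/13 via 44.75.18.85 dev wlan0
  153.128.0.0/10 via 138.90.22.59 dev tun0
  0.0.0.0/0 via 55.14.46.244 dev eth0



Longest prefix match for 157.60.149.154:
  /8 157.0.0.0: MATCH
  /10 70.0.0.0: no
  /14 153.188.0.0: no
  /13 194.0.0.0: no
  /10 153.128.0.0: no
  /0 0.0.0.0: MATCH
Selected: next-hop 6.89.197.148 via eth0 (matched /8)


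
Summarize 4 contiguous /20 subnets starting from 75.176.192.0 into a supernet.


Original prefix: /20
Number of subnets: 4 = 2^2
New prefix = 20 - 2 = 18
Supernet: 75.176.192.0/18


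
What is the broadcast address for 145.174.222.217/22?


Network: 145.174.220.0/22
Host bits = 10
Set all host bits to 1:
Broadcast: 145.174.223.255


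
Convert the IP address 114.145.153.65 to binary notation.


114 = 01110010
145 = 10010001
153 = 10011001
65 = 01000001
Binary: 01110010.10010001.10011001.01000001


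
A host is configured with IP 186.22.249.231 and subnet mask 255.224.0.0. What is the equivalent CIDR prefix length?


Binary: 11111111.11100000.00000000.00000000
Count leading 1s
Prefix: /11


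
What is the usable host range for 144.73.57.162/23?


Network: 144.73.56.0
Broadcast: 144.73.57.255
First usable = network + 1
Last usable = broadcast - 1
Range: 144.73.56.1 to 144.73.57.254


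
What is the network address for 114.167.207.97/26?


IP:   01110010.10100111.11001111.01100001
Mask: 11111111.11111111.11111111.11000000
AND operation:
Net:  01110010.10100111.11001111.01000000
Network: 114.167.207.64/26


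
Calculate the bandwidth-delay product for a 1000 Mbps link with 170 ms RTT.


BDP = bandwidth * RTT
= 1000 Mbps * 170 ms
= 1000 * 1e6 * 170 / 1000 bits
= 170000000 bits
= 21250000 bytes
= 20751.9531 KB
BDP = 170000000 bits (21250000 bytes)


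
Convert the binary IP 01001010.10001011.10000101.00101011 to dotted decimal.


01001010 = 74
10001011 = 139
10000101 = 133
00101011 = 43
IP: 74.139.133.43


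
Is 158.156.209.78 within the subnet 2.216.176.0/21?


Subnet network: 2.216.176.0
Test IP AND mask: 158.156.208.0
No, 158.156.209.78 is not in 2.216.176.0/21


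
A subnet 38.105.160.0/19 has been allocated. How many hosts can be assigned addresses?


Host bits = 32 - 19 = 13
Total addresses = 2^13 = 8192
Usable = total - 2 (network and broadcast)
Usable hosts: 8190


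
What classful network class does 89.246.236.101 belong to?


First octet: 89
Binary: 01011001
0xxxxxxx -> Class A (1-126)
Class A, default mask 255.0.0.0 (/8)


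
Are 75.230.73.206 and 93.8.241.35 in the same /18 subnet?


Mask: 255.255.192.0
75.230.73.206 AND mask = 75.230.64.0
93.8.241.35 AND mask = 93.8.192.0
No, different subnets (75.230.64.0 vs 93.8.192.0)


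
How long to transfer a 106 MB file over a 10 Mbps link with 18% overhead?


Effective throughput = 10 * (1 - 18/100) = 8.2 Mbps
File size in Mb = 106 * 8 = 848 Mb
Time = 848 / 8.2
Time = 103.4146 seconds


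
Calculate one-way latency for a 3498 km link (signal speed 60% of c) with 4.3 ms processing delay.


Speed = 0.6 * 3e5 km/s = 180000 km/s
Propagation delay = 3498 / 180000 = 0.0194 s = 19.4333 ms
Processing delay = 4.3 ms
Total one-way latency = 23.7333 ms


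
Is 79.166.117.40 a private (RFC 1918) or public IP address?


RFC 1918 private ranges:
  10.0.0.0/8 (10.0.0.0 - 10.255.255.255)
  172.16.0.0/12 (172.16.0.0 - 172.31.255.255)
  192.168.0.0/16 (192.168.0.0 - 192.168.255.255)
Public (not in any RFC 1918 range)


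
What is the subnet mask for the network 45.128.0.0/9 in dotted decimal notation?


/9 means 9 network bits, 23 host bits
Binary: 11111111100000000000000000000000
Mask: 255.128.0.0


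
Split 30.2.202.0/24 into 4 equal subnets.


New prefix = 24 + 2 = 26
Each subnet has 64 addresses
  30.2.202.0/26
  30.2.202.64/26
  30.2.202.128/26
  30.2.202.192/26
Subnets: 30.2.202.0/26, 30.2.202.64/26, 30.2.202.128/26, 30.2.202.192/26


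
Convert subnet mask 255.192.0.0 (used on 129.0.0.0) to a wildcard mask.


Subnet mask: 255.192.0.0
Wildcard = 255.255.255.255 - subnet mask
255 - 255 = 0
255 - 192 = 63
255 - 0 = 255
255 - 0 = 255
Wildcard: 0.63.255.255


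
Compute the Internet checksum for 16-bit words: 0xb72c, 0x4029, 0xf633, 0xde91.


Sum all words (with carry folding):
+ 0xb72c = 0xb72c
+ 0x4029 = 0xf755
+ 0xf633 = 0xed89
+ 0xde91 = 0xcc1b
One's complement: ~0xcc1b
Checksum = 0x33e4


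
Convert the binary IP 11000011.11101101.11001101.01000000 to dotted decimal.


11000011 = 195
11101101 = 237
11001101 = 205
01000000 = 64
IP: 195.237.205.64


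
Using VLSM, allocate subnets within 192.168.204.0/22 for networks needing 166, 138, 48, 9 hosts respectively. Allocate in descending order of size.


166 hosts -> /24 (254 usable): 192.168.204.0/24
138 hosts -> /24 (254 usable): 192.168.205.0/24
48 hosts -> /26 (62 usable): 192.168.206.0/26
9 hosts -> /28 (14 usable): 192.168.206.64/28
Allocation: 192.168.204.0/24 (166 hosts, 254 usable); 192.168.205.0/24 (138 hosts, 254 usable); 192.168.206.0/26 (48 hosts, 62 usable); 192.168.206.64/28 (9 hosts, 14 usable)


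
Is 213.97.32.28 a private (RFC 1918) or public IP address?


RFC 1918 private ranges:
  10.0.0.0/8 (10.0.0.0 - 10.255.255.255)
  172.16.0.0/12 (172.16.0.0 - 172.31.255.255)
  192.168.0.0/16 (192.168.0.0 - 192.168.255.255)
Public (not in any RFC 1918 range)


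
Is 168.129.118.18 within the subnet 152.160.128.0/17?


Subnet network: 152.160.128.0
Test IP AND mask: 168.129.0.0
No, 168.129.118.18 is not in 152.160.128.0/17


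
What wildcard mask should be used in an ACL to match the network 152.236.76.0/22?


Subnet mask: 255.255.252.0
Wildcard = 255.255.255.255 - subnet mask
255 - 255 = 0
255 - 255 = 0
255 - 252 = 3
255 - 0 = 255
Wildcard: 0.0.3.255


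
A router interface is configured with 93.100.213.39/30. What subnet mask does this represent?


/30 means 30 network bits, 2 host bits
Binary: 11111111111111111111111111111100
Mask: 255.255.255.252


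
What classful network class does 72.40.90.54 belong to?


First octet: 72
Binary: 01001000
0xxxxxxx -> Class A (1-126)
Class A, default mask 255.0.0.0 (/8)


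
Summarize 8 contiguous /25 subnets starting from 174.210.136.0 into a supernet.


Original prefix: /25
Number of subnets: 8 = 2^3
New prefix = 25 - 3 = 22
Supernet: 174.210.136.0/22


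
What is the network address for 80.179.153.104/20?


IP:   01010000.10110011.10011001.01101000
Mask: 11111111.11111111.11110000.00000000
AND operation:
Net:  01010000.10110011.10010000.00000000
Network: 80.179.144.0/20


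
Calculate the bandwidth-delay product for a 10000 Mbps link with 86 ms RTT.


BDP = bandwidth * RTT
= 10000 Mbps * 86 ms
= 10000 * 1e6 * 86 / 1000 bits
= 860000000 bits
= 107500000 bytes
= 104980.4688 KB
BDP = 860000000 bits (107500000 bytes)


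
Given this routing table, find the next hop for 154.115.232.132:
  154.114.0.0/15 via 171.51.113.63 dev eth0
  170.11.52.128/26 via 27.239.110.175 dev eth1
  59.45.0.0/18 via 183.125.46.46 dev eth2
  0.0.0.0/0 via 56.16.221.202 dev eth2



Longest prefix match for 154.115.232.132:
  /15 154.114.0.0: MATCH
  /26 170.11.52.128: no
  /18 59.45.0.0: no
  /0 0.0.0.0: MATCH
Selected: next-hop 171.51.113.63 via eth0 (matched /15)


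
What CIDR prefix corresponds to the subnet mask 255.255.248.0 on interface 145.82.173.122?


Binary: 11111111.11111111.11111000.00000000
Count leading 1s
Prefix: /21


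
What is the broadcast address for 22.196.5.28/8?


Network: 22.0.0.0/8
Host bits = 24
Set all host bits to 1:
Broadcast: 22.255.255.255


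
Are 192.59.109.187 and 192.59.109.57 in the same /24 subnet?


Mask: 255.255.255.0
192.59.109.187 AND mask = 192.59.109.0
192.59.109.57 AND mask = 192.59.109.0
Yes, same subnet (192.59.109.0)


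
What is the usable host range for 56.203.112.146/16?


Network: 56.203.0.0
Broadcast: 56.203.255.255
First usable = network + 1
Last usable = broadcast - 1
Range: 56.203.0.1 to 56.203.255.254


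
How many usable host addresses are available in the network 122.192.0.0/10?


Host bits = 32 - 10 = 22
Total addresses = 2^22 = 4194304
Usable = total - 2 (network and broadcast)
Usable hosts: 4194302


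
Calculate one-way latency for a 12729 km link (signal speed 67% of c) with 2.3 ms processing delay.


Speed = 0.67 * 3e5 km/s = 201000 km/s
Propagation delay = 12729 / 201000 = 0.0633 s = 63.3284 ms
Processing delay = 2.3 ms
Total one-way latency = 65.6284 ms


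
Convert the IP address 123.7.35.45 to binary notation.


123 = 01111011
7 = 00000111
35 = 00100011
45 = 00101101
Binary: 01111011.00000111.00100011.00101101


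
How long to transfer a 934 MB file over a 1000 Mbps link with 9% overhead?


Effective throughput = 1000 * (1 - 9/100) = 910 Mbps
File size in Mb = 934 * 8 = 7472 Mb
Time = 7472 / 910
Time = 8.211 seconds


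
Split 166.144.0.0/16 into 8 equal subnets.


New prefix = 16 + 3 = 19
Each subnet has 8192 addresses
  166.144.0.0/19
  166.144.32.0/19
  166.144.64.0/19
  166.144.96.0/19
  166.144.128.0/19
  166.144.160.0/19
  166.144.192.0/19
  166.144.224.0/19
Subnets: 166.144.0.0/19, 166.144.32.0/19, 166.144.64.0/19, 166.144.96.0/19, 166.144.128.0/19, 166.144.160.0/19, 166.144.192.0/19, 166.144.224.0/19


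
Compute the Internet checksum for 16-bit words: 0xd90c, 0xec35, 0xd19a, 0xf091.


Sum all words (with carry folding):
+ 0xd90c = 0xd90c
+ 0xec35 = 0xc542
+ 0xd19a = 0x96dd
+ 0xf091 = 0x876f
One's complement: ~0x876f
Checksum = 0x7890


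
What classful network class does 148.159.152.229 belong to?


First octet: 148
Binary: 10010100
10xxxxxx -> Class B (128-191)
Class B, default mask 255.255.0.0 (/16)


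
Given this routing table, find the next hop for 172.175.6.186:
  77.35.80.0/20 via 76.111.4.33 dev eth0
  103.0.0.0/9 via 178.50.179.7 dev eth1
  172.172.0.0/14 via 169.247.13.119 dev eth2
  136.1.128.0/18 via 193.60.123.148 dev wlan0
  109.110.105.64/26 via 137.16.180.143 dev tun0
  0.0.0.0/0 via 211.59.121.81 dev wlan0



Longest prefix match for 172.175.6.186:
  /20 77.35.80.0: no
  /9 103.0.0.0: no
  /14 172.172.0.0: MATCH
  /18 136.1.128.0: no
  /26 109.110.105.64: no
  /0 0.0.0.0: MATCH
Selected: next-hop 169.247.13.119 via eth2 (matched /14)


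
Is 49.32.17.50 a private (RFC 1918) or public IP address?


RFC 1918 private ranges:
  10.0.0.0/8 (10.0.0.0 - 10.255.255.255)
  172.16.0.0/12 (172.16.0.0 - 172.31.255.255)
  192.168.0.0/16 (192.168.0.0 - 192.168.255.255)
Public (not in any RFC 1918 range)


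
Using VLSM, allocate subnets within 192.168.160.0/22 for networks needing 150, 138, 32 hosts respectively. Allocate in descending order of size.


150 hosts -> /24 (254 usable): 192.168.160.0/24
138 hosts -> /24 (254 usable): 192.168.161.0/24
32 hosts -> /26 (62 usable): 192.168.162.0/26
Allocation: 192.168.160.0/24 (150 hosts, 254 usable); 192.168.161.0/24 (138 hosts, 254 usable); 192.168.162.0/26 (32 hosts, 62 usable)


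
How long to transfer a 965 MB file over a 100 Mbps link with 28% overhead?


Effective throughput = 100 * (1 - 28/100) = 72 Mbps
File size in Mb = 965 * 8 = 7720 Mb
Time = 7720 / 72
Time = 107.2222 seconds


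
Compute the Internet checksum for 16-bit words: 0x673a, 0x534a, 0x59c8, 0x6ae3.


Sum all words (with carry folding):
+ 0x673a = 0x673a
+ 0x534a = 0xba84
+ 0x59c8 = 0x144d
+ 0x6ae3 = 0x7f30
One's complement: ~0x7f30
Checksum = 0x80cf


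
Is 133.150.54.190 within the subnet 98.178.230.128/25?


Subnet network: 98.178.230.128
Test IP AND mask: 133.150.54.128
No, 133.150.54.190 is not in 98.178.230.128/25


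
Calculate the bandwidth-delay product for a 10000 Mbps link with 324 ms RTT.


BDP = bandwidth * RTT
= 10000 Mbps * 324 ms
= 10000 * 1e6 * 324 / 1000 bits
= 3240000000 bits
= 405000000 bytes
= 395507.8125 KB
BDP = 3240000000 bits (405000000 bytes)


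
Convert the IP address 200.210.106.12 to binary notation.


200 = 11001000
210 = 11010010
106 = 01101010
12 = 00001100
Binary: 11001000.11010010.01101010.00001100


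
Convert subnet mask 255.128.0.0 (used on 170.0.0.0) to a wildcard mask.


Subnet mask: 255.128.0.0
Wildcard = 255.255.255.255 - subnet mask
255 - 255 = 0
255 - 128 = 127
255 - 0 = 255
255 - 0 = 255
Wildcard: 0.127.255.255


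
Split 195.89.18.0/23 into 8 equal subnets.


New prefix = 23 + 3 = 26
Each subnet has 64 addresses
  195.89.18.0/26
  195.89.18.64/26
  195.89.18.128/26
  195.89.18.192/26
  195.89.19.0/26
  195.89.19.64/26
  195.89.19.128/26
  195.89.19.192/26
Subnets: 195.89.18.0/26, 195.89.18.64/26, 195.89.18.128/26, 195.89.18.192/26, 195.89.19.0/26, 195.89.19.64/26, 195.89.19.128/26, 195.89.19.192/26


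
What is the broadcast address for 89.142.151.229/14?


Network: 89.140.0.0/14
Host bits = 18
Set all host bits to 1:
Broadcast: 89.143.255.255


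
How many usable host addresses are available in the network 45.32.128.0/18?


Host bits = 32 - 18 = 14
Total addresses = 2^14 = 16384
Usable = total - 2 (network and broadcast)
Usable hosts: 16382


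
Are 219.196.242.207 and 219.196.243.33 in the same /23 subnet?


Mask: 255.255.254.0
219.196.242.207 AND mask = 219.196.242.0
219.196.243.33 AND mask = 219.196.242.0
Yes, same subnet (219.196.242.0)


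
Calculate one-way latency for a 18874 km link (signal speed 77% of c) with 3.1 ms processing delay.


Speed = 0.77 * 3e5 km/s = 231000 km/s
Propagation delay = 18874 / 231000 = 0.0817 s = 81.7056 ms
Processing delay = 3.1 ms
Total one-way latency = 84.8056 ms


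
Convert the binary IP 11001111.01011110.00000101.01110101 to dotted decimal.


11001111 = 207
01011110 = 94
00000101 = 5
01110101 = 117
IP: 207.94.5.117


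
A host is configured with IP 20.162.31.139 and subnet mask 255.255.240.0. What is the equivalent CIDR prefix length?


Binary: 11111111.11111111.11110000.00000000
Count leading 1s
Prefix: /20


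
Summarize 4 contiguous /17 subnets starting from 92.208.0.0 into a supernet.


Original prefix: /17
Number of subnets: 4 = 2^2
New prefix = 17 - 2 = 15
Supernet: 92.208.0.0/15


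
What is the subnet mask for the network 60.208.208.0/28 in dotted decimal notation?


/28 means 28 network bits, 4 host bits
Binary: 11111111111111111111111111110000
Mask: 255.255.255.240


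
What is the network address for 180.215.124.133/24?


IP:   10110100.11010111.01111100.10000101
Mask: 11111111.11111111.11111111.00000000
AND operation:
Net:  10110100.11010111.01111100.00000000
Network: 180.215.124.0/24


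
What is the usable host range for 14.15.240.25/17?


Network: 14.15.128.0
Broadcast: 14.15.255.255
First usable = network + 1
Last usable = broadcast - 1
Range: 14.15.128.1 to 14.15.255.254


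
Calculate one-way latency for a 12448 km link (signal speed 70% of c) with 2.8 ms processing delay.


Speed = 0.7 * 3e5 km/s = 210000 km/s
Propagation delay = 12448 / 210000 = 0.0593 s = 59.2762 ms
Processing delay = 2.8 ms
Total one-way latency = 62.0762 ms


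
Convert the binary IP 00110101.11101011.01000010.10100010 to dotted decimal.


00110101 = 53
11101011 = 235
01000010 = 66
10100010 = 162
IP: 53.235.66.162


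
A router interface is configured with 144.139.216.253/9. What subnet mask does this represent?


/9 means 9 network bits, 23 host bits
Binary: 11111111100000000000000000000000
Mask: 255.128.0.0


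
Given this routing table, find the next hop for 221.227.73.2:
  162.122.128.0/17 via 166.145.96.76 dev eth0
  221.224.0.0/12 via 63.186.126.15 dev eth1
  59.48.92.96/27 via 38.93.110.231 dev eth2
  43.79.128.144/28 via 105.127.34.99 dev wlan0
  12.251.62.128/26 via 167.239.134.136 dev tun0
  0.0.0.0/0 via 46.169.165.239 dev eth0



Longest prefix match for 221.227.73.2:
  /17 162.122.128.0: no
  /12 221.224.0.0: MATCH
  /27 59.48.92.96: no
  /28 43.79.128.144: no
  /26 12.251.62.128: no
  /0 0.0.0.0: MATCH
Selected: next-hop 63.186.126.15 via eth1 (matched /12)


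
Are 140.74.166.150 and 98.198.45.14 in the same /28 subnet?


Mask: 255.255.255.240
140.74.166.150 AND mask = 140.74.166.144
98.198.45.14 AND mask = 98.198.45.0
No, different subnets (140.74.166.144 vs 98.198.45.0)


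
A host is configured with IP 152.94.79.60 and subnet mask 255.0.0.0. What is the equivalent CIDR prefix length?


Binary: 11111111.00000000.00000000.00000000
Count leading 1s
Prefix: /8


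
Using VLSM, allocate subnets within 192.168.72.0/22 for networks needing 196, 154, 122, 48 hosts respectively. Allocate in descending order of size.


196 hosts -> /24 (254 usable): 192.168.72.0/24
154 hosts -> /24 (254 usable): 192.168.73.0/24
122 hosts -> /25 (126 usable): 192.168.74.0/25
48 hosts -> /26 (62 usable): 192.168.74.128/26
Allocation: 192.168.72.0/24 (196 hosts, 254 usable); 192.168.73.0/24 (154 hosts, 254 usable); 192.168.74.0/25 (122 hosts, 126 usable); 192.168.74.128/26 (48 hosts, 62 usable)


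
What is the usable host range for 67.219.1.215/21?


Network: 67.219.0.0
Broadcast: 67.219.7.255
First usable = network + 1
Last usable = broadcast - 1
Range: 67.219.0.1 to 67.219.7.254


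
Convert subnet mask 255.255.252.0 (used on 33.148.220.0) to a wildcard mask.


Subnet mask: 255.255.252.0
Wildcard = 255.255.255.255 - subnet mask
255 - 255 = 0
255 - 255 = 0
255 - 252 = 3
255 - 0 = 255
Wildcard: 0.0.3.255


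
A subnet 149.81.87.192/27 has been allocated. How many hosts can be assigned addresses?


Host bits = 32 - 27 = 5
Total addresses = 2^5 = 32
Usable = total - 2 (network and broadcast)
Usable hosts: 30


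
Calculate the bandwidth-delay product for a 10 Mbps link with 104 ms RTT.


BDP = bandwidth * RTT
= 10 Mbps * 104 ms
= 10 * 1e6 * 104 / 1000 bits
= 1040000 bits
= 130000 bytes
= 126.9531 KB
BDP = 1040000 bits (130000 bytes)


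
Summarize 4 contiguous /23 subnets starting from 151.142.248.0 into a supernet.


Original prefix: /23
Number of subnets: 4 = 2^2
New prefix = 23 - 2 = 21
Supernet: 151.142.248.0/21


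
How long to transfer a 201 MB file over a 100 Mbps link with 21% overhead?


Effective throughput = 100 * (1 - 21/100) = 79 Mbps
File size in Mb = 201 * 8 = 1608 Mb
Time = 1608 / 79
Time = 20.3544 seconds


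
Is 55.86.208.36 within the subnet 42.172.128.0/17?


Subnet network: 42.172.128.0
Test IP AND mask: 55.86.128.0
No, 55.86.208.36 is not in 42.172.128.0/17


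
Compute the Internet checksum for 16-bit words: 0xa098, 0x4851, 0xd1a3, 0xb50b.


Sum all words (with carry folding):
+ 0xa098 = 0xa098
+ 0x4851 = 0xe8e9
+ 0xd1a3 = 0xba8d
+ 0xb50b = 0x6f99
One's complement: ~0x6f99
Checksum = 0x9066


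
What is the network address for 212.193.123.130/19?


IP:   11010100.11000001.01111011.10000010
Mask: 11111111.11111111.11100000.00000000
AND operation:
Net:  11010100.11000001.01100000.00000000
Network: 212.193.96.0/19


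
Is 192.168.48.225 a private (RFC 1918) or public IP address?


RFC 1918 private ranges:
  10.0.0.0/8 (10.0.0.0 - 10.255.255.255)
  172.16.0.0/12 (172.16.0.0 - 172.31.255.255)
  192.168.0.0/16 (192.168.0.0 - 192.168.255.255)
Private (in 192.168.0.0/16)


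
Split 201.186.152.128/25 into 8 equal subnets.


New prefix = 25 + 3 = 28
Each subnet has 16 addresses
  201.186.152.128/28
  201.186.152.144/28
  201.186.152.160/28
  201.186.152.176/28
  201.186.152.192/28
  201.186.152.208/28
  201.186.152.224/28
  201.186.152.240/28
Subnets: 201.186.152.128/28, 201.186.152.144/28, 201.186.152.160/28, 201.186.152.176/28, 201.186.152.192/28, 201.186.152.208/28, 201.186.152.224/28, 201.186.152.240/28


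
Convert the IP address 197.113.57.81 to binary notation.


197 = 11000101
113 = 01110001
57 = 00111001
81 = 01010001
Binary: 11000101.01110001.00111001.01010001


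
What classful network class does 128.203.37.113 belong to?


First octet: 128
Binary: 10000000
10xxxxxx -> Class B (128-191)
Class B, default mask 255.255.0.0 (/16)


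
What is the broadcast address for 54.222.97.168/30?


Network: 54.222.97.168/30
Host bits = 2
Set all host bits to 1:
Broadcast: 54.222.97.171


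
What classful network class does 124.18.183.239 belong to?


First octet: 124
Binary: 01111100
0xxxxxxx -> Class A (1-126)
Class A, default mask 255.0.0.0 (/8)


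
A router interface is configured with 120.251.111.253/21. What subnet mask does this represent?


/21 means 21 network bits, 11 host bits
Binary: 11111111111111111111100000000000
Mask: 255.255.248.0


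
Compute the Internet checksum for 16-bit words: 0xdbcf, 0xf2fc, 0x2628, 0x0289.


Sum all words (with carry folding):
+ 0xdbcf = 0xdbcf
+ 0xf2fc = 0xcecc
+ 0x2628 = 0xf4f4
+ 0x0289 = 0xf77d
One's complement: ~0xf77d
Checksum = 0x0882


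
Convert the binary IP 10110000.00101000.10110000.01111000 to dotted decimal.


10110000 = 176
00101000 = 40
10110000 = 176
01111000 = 120
IP: 176.40.176.120


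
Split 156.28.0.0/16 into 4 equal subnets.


New prefix = 16 + 2 = 18
Each subnet has 16384 addresses
  156.28.0.0/18
  156.28.64.0/18
  156.28.128.0/18
  156.28.192.0/18
Subnets: 156.28.0.0/18, 156.28.64.0/18, 156.28.128.0/18, 156.28.192.0/18


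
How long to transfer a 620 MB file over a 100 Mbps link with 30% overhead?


Effective throughput = 100 * (1 - 30/100) = 70 Mbps
File size in Mb = 620 * 8 = 4960 Mb
Time = 4960 / 70
Time = 70.8571 seconds


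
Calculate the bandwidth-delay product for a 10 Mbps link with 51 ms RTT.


BDP = bandwidth * RTT
= 10 Mbps * 51 ms
= 10 * 1e6 * 51 / 1000 bits
= 510000 bits
= 63750 bytes
= 62.2559 KB
BDP = 510000 bits (63750 bytes)


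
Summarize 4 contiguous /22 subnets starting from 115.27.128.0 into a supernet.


Original prefix: /22
Number of subnets: 4 = 2^2
New prefix = 22 - 2 = 20
Supernet: 115.27.128.0/20


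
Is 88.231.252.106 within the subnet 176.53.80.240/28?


Subnet network: 176.53.80.240
Test IP AND mask: 88.231.252.96
No, 88.231.252.106 is not in 176.53.80.240/28


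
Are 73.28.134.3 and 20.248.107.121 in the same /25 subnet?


Mask: 255.255.255.128
73.28.134.3 AND mask = 73.28.134.0
20.248.107.121 AND mask = 20.248.107.0
No, different subnets (73.28.134.0 vs 20.248.107.0)


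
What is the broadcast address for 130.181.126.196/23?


Network: 130.181.126.0/23
Host bits = 9
Set all host bits to 1:
Broadcast: 130.181.127.255


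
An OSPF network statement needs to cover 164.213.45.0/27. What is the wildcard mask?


Subnet mask: 255.255.255.224
Wildcard = 255.255.255.255 - subnet mask
255 - 255 = 0
255 - 255 = 0
255 - 255 = 0
255 - 224 = 31
Wildcard: 0.0.0.31


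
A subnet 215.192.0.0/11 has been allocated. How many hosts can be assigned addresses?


Host bits = 32 - 11 = 21
Total addresses = 2^21 = 2097152
Usable = total - 2 (network and broadcast)
Usable hosts: 2097150


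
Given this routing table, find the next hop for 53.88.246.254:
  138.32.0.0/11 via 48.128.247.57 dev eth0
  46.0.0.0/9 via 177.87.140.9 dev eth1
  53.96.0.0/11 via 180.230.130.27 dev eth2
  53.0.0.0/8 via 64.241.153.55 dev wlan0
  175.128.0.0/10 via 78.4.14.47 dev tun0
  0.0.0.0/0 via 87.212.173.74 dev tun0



Longest prefix match for 53.88.246.254:
  /11 138.32.0.0: no
  /9 46.0.0.0: no
  /11 53.96.0.0: no
  /8 53.0.0.0: MATCH
  /10 175.128.0.0: no
  /0 0.0.0.0: MATCH
Selected: next-hop 64.241.153.55 via wlan0 (matched /8)


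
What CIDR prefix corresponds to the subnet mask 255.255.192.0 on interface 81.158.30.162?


Binary: 11111111.11111111.11000000.00000000
Count leading 1s
Prefix: /18


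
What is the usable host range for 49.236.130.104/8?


Network: 49.0.0.0
Broadcast: 49.255.255.255
First usable = network + 1
Last usable = broadcast - 1
Range: 49.0.0.1 to 49.255.255.254


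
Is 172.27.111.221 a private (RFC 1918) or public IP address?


RFC 1918 private ranges:
  10.0.0.0/8 (10.0.0.0 - 10.255.255.255)
  172.16.0.0/12 (172.16.0.0 - 172.31.255.255)
  192.168.0.0/16 (192.168.0.0 - 192.168.255.255)
Private (in 172.16.0.0/12)


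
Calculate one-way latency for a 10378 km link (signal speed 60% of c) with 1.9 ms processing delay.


Speed = 0.6 * 3e5 km/s = 180000 km/s
Propagation delay = 10378 / 180000 = 0.0577 s = 57.6556 ms
Processing delay = 1.9 ms
Total one-way latency = 59.5556 ms


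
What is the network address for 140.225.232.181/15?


IP:   10001100.11100001.11101000.10110101
Mask: 11111111.11111110.00000000.00000000
AND operation:
Net:  10001100.11100000.00000000.00000000
Network: 140.224.0.0/15


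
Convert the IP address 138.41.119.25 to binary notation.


138 = 10001010
41 = 00101001
119 = 01110111
25 = 00011001
Binary: 10001010.00101001.01110111.00011001


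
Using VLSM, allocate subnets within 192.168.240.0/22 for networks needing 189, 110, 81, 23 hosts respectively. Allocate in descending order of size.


189 hosts -> /24 (254 usable): 192.168.240.0/24
110 hosts -> /25 (126 usable): 192.168.241.0/25
81 hosts -> /25 (126 usable): 192.168.241.128/25
23 hosts -> /27 (30 usable): 192.168.242.0/27
Allocation: 192.168.240.0/24 (189 hosts, 254 usable); 192.168.241.0/25 (110 hosts, 126 usable); 192.168.241.128/25 (81 hosts, 126 usable); 192.168.242.0/27 (23 hosts, 30 usable)
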